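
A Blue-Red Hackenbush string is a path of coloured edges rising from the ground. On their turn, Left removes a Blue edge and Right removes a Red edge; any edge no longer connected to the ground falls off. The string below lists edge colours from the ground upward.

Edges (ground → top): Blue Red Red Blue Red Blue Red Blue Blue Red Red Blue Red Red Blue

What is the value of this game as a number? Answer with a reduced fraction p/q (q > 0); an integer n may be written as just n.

5523/16384

G_1 [B]  L=[0]  R=[—]  => 1
G_2 [BR]  L=[0]  R=[1]  => 1/2
G_3 [BRR]  L=[0]  R=[1/2; 1]  => 1/4
G_4 [BRRB]  L=[0; 1/4]  R=[1/2; 1]  => 3/8
G_5 [BRRBR]  L=[0; 1/4]  R=[3/8; 1/2; 1]  => 5/16
G_6 [BRRBRB]  L=[0; 1/4; 5/16]  R=[3/8; 1/2; 1]  => 11/32
G_7 [BRRBRBR]  L=[0; 1/4; 5/16]  R=[11/32; 3/8; 1/2; 1]  => 21/64
G_8 [BRRBRBRB]  L=[0; 1/4; 5/16; 21/64]  R=[11/32; 3/8; 1/2; 1]  => 43/128
G_9 [BRRBRBRBB]  L=[0; 1/4; 5/16; 21/64; 43/128]  R=[11/32; 3/8; 1/2; 1]  => 87/256
G_10 [BRRBRBRBBR]  L=[0; 1/4; 5/16; 21/64; 43/128]  R=[87/256; 11/32; 3/8; 1/2; 1]  => 173/512
G_11 [BRRBRBRBBRR]  L=[0; 1/4; 5/16; 21/64; 43/128]  R=[173/512; 87/256; 11/32; 3/8; 1/2; 1]  => 345/1024
G_12 [BRRBRBRBBRRB]  L=[0; 1/4; 5/16; 21/64; 43/128; 345/1024]  R=[173/512; 87/256; 11/32; 3/8; 1/2; 1]  => 691/2048
G_13 [BRRBRBRBBRRBR]  L=[0; 1/4; 5/16; 21/64; 43/128; 345/1024]  R=[691/2048; 173/512; 87/256; 11/32; 3/8; 1/2; 1]  => 1381/4096
G_14 [BRRBRBRBBRRBRR]  L=[0; 1/4; 5/16; 21/64; 43/128; 345/1024]  R=[1381/4096; 691/2048; 173/512; 87/256; 11/32; 3/8; 1/2; 1]  => 2761/8192
G_15 [BRRBRBRBBRRBRRB]  L=[0; 1/4; 5/16; 21/64; 43/128; 345/1024; 2761/8192]  R=[1381/4096; 691/2048; 173/512; 87/256; 11/32; 3/8; 1/2; 1]  => 5523/16384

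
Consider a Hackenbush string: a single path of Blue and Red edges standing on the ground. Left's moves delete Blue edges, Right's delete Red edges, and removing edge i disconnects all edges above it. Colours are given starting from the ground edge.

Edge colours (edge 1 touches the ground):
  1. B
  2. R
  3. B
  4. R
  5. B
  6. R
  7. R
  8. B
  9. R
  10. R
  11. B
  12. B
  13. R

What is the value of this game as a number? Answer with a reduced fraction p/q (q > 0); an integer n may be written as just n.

2637/4096

Build G(s[:k]) for k = 1..13, string s = B R B R B R R B R R B B R.
G_1 [B]  L=[0]  R=[none]  — 1
G_2 [BR]  L=[0]  R=[1]  — 1/2
G_3 [BRB]  L=[0, 1/2]  R=[1]  — 3/4
G_4 [BRBR]  L=[0, 1/2]  R=[3/4, 1]  — 5/8
G_5 [BRBRB]  L=[0, 1/2, 5/8]  R=[3/4, 1]  — 11/16
G_6 [BRBRBR]  L=[0, 1/2, 5/8]  R=[11/16, 3/4, 1]  — 21/32
G_7 [BRBRBRR]  L=[0, 1/2, 5/8]  R=[21/32, 11/16, 3/4, 1]  — 41/64
G_8 [BRBRBRRB]  L=[0, 1/2, 5/8, 41/64]  R=[21/32, 11/16, 3/4, 1]  — 83/128
G_9 [BRBRBRRBR]  L=[0, 1/2, 5/8, 41/64]  R=[83/128, 21/32, 11/16, 3/4, 1]  — 165/256
G_10 [BRBRBRRBRR]  L=[0, 1/2, 5/8, 41/64]  R=[165/256, 83/128, 21/32, 11/16, 3/4, 1]  — 329/512
G_11 [BRBRBRRBRRB]  L=[0, 1/2, 5/8, 41/64, 329/512]  R=[165/256, 83/128, 21/32, 11/16, 3/4, 1]  — 659/1024
G_12 [BRBRBRRBRRBB]  L=[0, 1/2, 5/8, 41/64, 329/512, 659/1024]  R=[165/256, 83/128, 21/32, 11/16, 3/4, 1]  — 1319/2048
G_13 [BRBRBRRBRRBBR]  L=[0, 1/2, 5/8, 41/64, 329/512, 659/1024]  R=[1319/2048, 165/256, 83/128, 21/32, 11/16, 3/4, 1]  — 2637/4096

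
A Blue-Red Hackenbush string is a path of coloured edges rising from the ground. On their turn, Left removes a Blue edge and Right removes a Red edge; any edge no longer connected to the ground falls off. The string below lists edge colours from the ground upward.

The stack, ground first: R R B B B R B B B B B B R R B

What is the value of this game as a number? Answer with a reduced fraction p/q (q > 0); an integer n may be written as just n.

Build value(s[:k]) for k = 1..15, string s = R R B B B R B B B B B B R R B.
value(R) = { none | 0 } ⇒ -1
value(RR) = { none | -1; 0 } ⇒ -2
value(RRB) = { -2 | -1; 0 } ⇒ -3/2
value(RRBB) = { -2; -3/2 | -1; 0 } ⇒ -5/4
value(RRBBB) = { -2; -3/2; -5/4 | -1; 0 } ⇒ -9/8
value(RRBBBR) = { -2; -3/2; -5/4 | -9/8; -1; 0 } ⇒ -19/16
value(RRBBBRB) = { -2; -3/2; -5/4; -19/16 | -9/8; -1; 0 } ⇒ -37/32
value(RRBBBRBB) = { -2; -3/2; -5/4; -19/16; -37/32 | -9/8; -1; 0 } ⇒ -73/64
value(RRBBBRBBB) = { -2; -3/2; -5/4; -19/16; -37/32; -73/64 | -9/8; -1; 0 } ⇒ -145/128
value(RRBBBRBBBB) = { -2; -3/2; -5/4; -19/16; -37/32; -73/64; -145/128 | -9/8; -1; 0 } ⇒ -289/256
value(RRBBBRBBBBB) = { -2; -3/2; -5/4; -19/16; -37/32; -73/64; -145/128; -289/256 | -9/8; -1; 0 } ⇒ -577/512
value(RRBBBRBBBBBB) = { -2; -3/2; -5/4; -19/16; -37/32; -73/64; -145/128; -289/256; -577/512 | -9/8; -1; 0 } ⇒ -1153/1024
value(RRBBBRBBBBBBR) = { -2; -3/2; -5/4; -19/16; -37/32; -73/64; -145/128; -289/256; -577/512 | -1153/1024; -9/8; -1; 0 } ⇒ -2307/2048
value(RRBBBRBBBBBBRR) = { -2; -3/2; -5/4; -19/16; -37/32; -73/64; -145/128; -289/256; -577/512 | -2307/2048; -1153/1024; -9/8; -1; 0 } ⇒ -4615/4096
value(RRBBBRBBBBBBRRB) = { -2; -3/2; -5/4; -19/16; -37/32; -73/64; -145/128; -289/256; -577/512; -4615/4096 | -2307/2048; -1153/1024; -9/8; -1; 0 } ⇒ -9229/8192

-9229/8192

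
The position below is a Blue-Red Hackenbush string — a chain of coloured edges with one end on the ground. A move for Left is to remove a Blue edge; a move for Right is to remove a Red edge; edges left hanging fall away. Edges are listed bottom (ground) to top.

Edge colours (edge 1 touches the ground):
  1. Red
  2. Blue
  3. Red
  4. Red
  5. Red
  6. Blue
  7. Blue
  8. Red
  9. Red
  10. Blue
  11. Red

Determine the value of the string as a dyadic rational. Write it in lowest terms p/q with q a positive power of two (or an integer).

-923/1024

value(R) = { (no moves) | 0 } — -1
value(RB) = { -1 | 0 } — -1/2
value(RBR) = { -1 | -1/2,0 } — -3/4
value(RBRR) = { -1 | -3/4,-1/2,0 } — -7/8
value(RBRRR) = { -1 | -7/8,-3/4,-1/2,0 } — -15/16
value(RBRRRB) = { -1,-15/16 | -7/8,-3/4,-1/2,0 } — -29/32
value(RBRRRBB) = { -1,-15/16,-29/32 | -7/8,-3/4,-1/2,0 } — -57/64
value(RBRRRBBR) = { -1,-15/16,-29/32 | -57/64,-7/8,-3/4,-1/2,0 } — -115/128
value(RBRRRBBRR) = { -1,-15/16,-29/32 | -115/128,-57/64,-7/8,-3/4,-1/2,0 } — -231/256
value(RBRRRBBRRB) = { -1,-15/16,-29/32,-231/256 | -115/128,-57/64,-7/8,-3/4,-1/2,0 } — -461/512
value(RBRRRBBRRBR) = { -1,-15/16,-29/32,-231/256 | -461/512,-115/128,-57/64,-7/8,-3/4,-1/2,0 } — -923/1024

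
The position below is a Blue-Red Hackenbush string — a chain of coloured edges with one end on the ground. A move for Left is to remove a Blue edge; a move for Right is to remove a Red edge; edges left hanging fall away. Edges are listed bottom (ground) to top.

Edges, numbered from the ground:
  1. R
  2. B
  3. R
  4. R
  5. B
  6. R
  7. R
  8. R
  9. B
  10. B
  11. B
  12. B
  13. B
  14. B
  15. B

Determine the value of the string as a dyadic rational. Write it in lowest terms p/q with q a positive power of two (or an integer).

Recurse on prefixes of the 15-edge string R B R R B R R R B B B B B B B:
R: Left { — }, Right { 0 } → simplest -1
RB: Left { -1 }, Right { 0 } → simplest -1/2
RBR: Left { -1 }, Right { -1/2; 0 } → simplest -3/4
RBRR: Left { -1 }, Right { -3/4; -1/2; 0 } → simplest -7/8
RBRRB: Left { -1; -7/8 }, Right { -3/4; -1/2; 0 } → simplest -13/16
RBRRBR: Left { -1; -7/8 }, Right { -13/16; -3/4; -1/2; 0 } → simplest -27/32
RBRRBRR: Left { -1; -7/8 }, Right { -27/32; -13/16; -3/4; -1/2; 0 } → simplest -55/64
RBRRBRRR: Left { -1; -7/8 }, Right { -55/64; -27/32; -13/16; -3/4; -1/2; 0 } → simplest -111/128
RBRRBRRRB: Left { -1; -7/8; -111/128 }, Right { -55/64; -27/32; -13/16; -3/4; -1/2; 0 } → simplest -221/256
RBRRBRRRBB: Left { -1; -7/8; -111/128; -221/256 }, Right { -55/64; -27/32; -13/16; -3/4; -1/2; 0 } → simplest -441/512
RBRRBRRRBBB: Left { -1; -7/8; -111/128; -221/256; -441/512 }, Right { -55/64; -27/32; -13/16; -3/4; -1/2; 0 } → simplest -881/1024
RBRRBRRRBBBB: Left { -1; -7/8; -111/128; -221/256; -441/512; -881/1024 }, Right { -55/64; -27/32; -13/16; -3/4; -1/2; 0 } → simplest -1761/2048
RBRRBRRRBBBBB: Left { -1; -7/8; -111/128; -221/256; -441/512; -881/1024; -1761/2048 }, Right { -55/64; -27/32; -13/16; -3/4; -1/2; 0 } → simplest -3521/4096
RBRRBRRRBBBBBB: Left { -1; -7/8; -111/128; -221/256; -441/512; -881/1024; -1761/2048; -3521/4096 }, Right { -55/64; -27/32; -13/16; -3/4; -1/2; 0 } → simplest -7041/8192
RBRRBRRRBBBBBBB: Left { -1; -7/8; -111/128; -221/256; -441/512; -881/1024; -1761/2048; -3521/4096; -7041/8192 }, Right { -55/64; -27/32; -13/16; -3/4; -1/2; 0 } → simplest -14081/16384

-14081/16384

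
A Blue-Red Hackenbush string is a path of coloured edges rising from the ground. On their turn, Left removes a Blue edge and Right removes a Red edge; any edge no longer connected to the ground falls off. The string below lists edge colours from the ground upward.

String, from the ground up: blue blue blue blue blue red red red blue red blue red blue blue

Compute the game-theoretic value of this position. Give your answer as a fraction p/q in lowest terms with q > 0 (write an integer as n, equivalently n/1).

1 of 14 · b · max L 0 · min R +∞ → 1
2 of 14 · bb · max L 1 · min R +∞ → 2
3 of 14 · bbb · max L 2 · min R +∞ → 3
4 of 14 · bbbb · max L 3 · min R +∞ → 4
5 of 14 · bbbbb · max L 4 · min R +∞ → 5
6 of 14 · bbbbbr · max L 4 · min R 5 → 9/2
7 of 14 · bbbbbrr · max L 4 · min R 9/2 → 17/4
8 of 14 · bbbbbrrr · max L 4 · min R 17/4 → 33/8
9 of 14 · bbbbbrrrb · max L 33/8 · min R 17/4 → 67/16
10 of 14 · bbbbbrrrbr · max L 33/8 · min R 67/16 → 133/32
11 of 14 · bbbbbrrrbrb · max L 133/32 · min R 67/16 → 267/64
12 of 14 · bbbbbrrrbrbr · max L 133/32 · min R 267/64 → 533/128
13 of 14 · bbbbbrrrbrbrb · max L 533/128 · min R 267/64 → 1067/256
14 of 14 · bbbbbrrrbrbrbb · max L 1067/256 · min R 267/64 → 2135/512

2135/512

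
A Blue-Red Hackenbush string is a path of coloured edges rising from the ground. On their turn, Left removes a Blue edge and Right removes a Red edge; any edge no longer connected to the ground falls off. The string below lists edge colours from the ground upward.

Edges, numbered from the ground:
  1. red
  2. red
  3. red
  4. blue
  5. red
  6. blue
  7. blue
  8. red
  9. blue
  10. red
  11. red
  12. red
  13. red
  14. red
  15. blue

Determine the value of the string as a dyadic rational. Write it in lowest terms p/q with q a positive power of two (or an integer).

edge 1 of 15 (red): {  | 0 } ⇒ -1
edge 2 of 15 (red): {  | -1 0 } ⇒ -2
edge 3 of 15 (red): {  | -2 -1 0 } ⇒ -3
edge 4 of 15 (blue): { -3 | -2 -1 0 } ⇒ -5/2
edge 5 of 15 (red): { -3 | -5/2 -2 -1 0 } ⇒ -11/4
edge 6 of 15 (blue): { -3 -11/4 | -5/2 -2 -1 0 } ⇒ -21/8
edge 7 of 15 (blue): { -3 -11/4 -21/8 | -5/2 -2 -1 0 } ⇒ -41/16
edge 8 of 15 (red): { -3 -11/4 -21/8 | -41/16 -5/2 -2 -1 0 } ⇒ -83/32
edge 9 of 15 (blue): { -3 -11/4 -21/8 -83/32 | -41/16 -5/2 -2 -1 0 } ⇒ -165/64
edge 10 of 15 (red): { -3 -11/4 -21/8 -83/32 | -165/64 -41/16 -5/2 -2 -1 0 } ⇒ -331/128
edge 11 of 15 (red): { -3 -11/4 -21/8 -83/32 | -331/128 -165/64 -41/16 -5/2 -2 -1 0 } ⇒ -663/256
edge 12 of 15 (red): { -3 -11/4 -21/8 -83/32 | -663/256 -331/128 -165/64 -41/16 -5/2 -2 -1 0 } ⇒ -1327/512
edge 13 of 15 (red): { -3 -11/4 -21/8 -83/32 | -1327/512 -663/256 -331/128 -165/64 -41/16 -5/2 -2 -1 0 } ⇒ -2655/1024
edge 14 of 15 (red): { -3 -11/4 -21/8 -83/32 | -2655/1024 -1327/512 -663/256 -331/128 -165/64 -41/16 -5/2 -2 -1 0 } ⇒ -5311/2048
edge 15 of 15 (blue): { -3 -11/4 -21/8 -83/32 -5311/2048 | -2655/1024 -1327/512 -663/256 -331/128 -165/64 -41/16 -5/2 -2 -1 0 } ⇒ -10621/4096

-10621/4096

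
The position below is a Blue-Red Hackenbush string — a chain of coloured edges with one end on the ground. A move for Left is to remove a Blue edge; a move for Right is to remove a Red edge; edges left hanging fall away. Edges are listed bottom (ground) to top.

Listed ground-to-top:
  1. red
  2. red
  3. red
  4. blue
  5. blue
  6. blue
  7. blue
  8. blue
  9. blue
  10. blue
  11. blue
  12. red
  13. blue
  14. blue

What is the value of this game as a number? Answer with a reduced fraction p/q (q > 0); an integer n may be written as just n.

-4105/2048

r: Left { ∅ }, Right { 0 } gives simplest -1
rr: Left { ∅ }, Right { -1; 0 } gives simplest -2
rrr: Left { ∅ }, Right { -2; -1; 0 } gives simplest -3
rrrb: Left { -3 }, Right { -2; -1; 0 } gives simplest -5/2
rrrbb: Left { -3; -5/2 }, Right { -2; -1; 0 } gives simplest -9/4
rrrbbb: Left { -3; -5/2; -9/4 }, Right { -2; -1; 0 } gives simplest -17/8
rrrbbbb: Left { -3; -5/2; -9/4; -17/8 }, Right { -2; -1; 0 } gives simplest -33/16
rrrbbbbb: Left { -3; -5/2; -9/4; -17/8; -33/16 }, Right { -2; -1; 0 } gives simplest -65/32
rrrbbbbbb: Left { -3; -5/2; -9/4; -17/8; -33/16; -65/32 }, Right { -2; -1; 0 } gives simplest -129/64
rrrbbbbbbb: Left { -3; -5/2; -9/4; -17/8; -33/16; -65/32; -129/64 }, Right { -2; -1; 0 } gives simplest -257/128
rrrbbbbbbbb: Left { -3; -5/2; -9/4; -17/8; -33/16; -65/32; -129/64; -257/128 }, Right { -2; -1; 0 } gives simplest -513/256
rrrbbbbbbbbr: Left { -3; -5/2; -9/4; -17/8; -33/16; -65/32; -129/64; -257/128 }, Right { -513/256; -2; -1; 0 } gives simplest -1027/512
rrrbbbbbbbbrb: Left { -3; -5/2; -9/4; -17/8; -33/16; -65/32; -129/64; -257/128; -1027/512 }, Right { -513/256; -2; -1; 0 } gives simplest -2053/1024
rrrbbbbbbbbrbb: Left { -3; -5/2; -9/4; -17/8; -33/16; -65/32; -129/64; -257/128; -1027/512; -2053/1024 }, Right { -513/256; -2; -1; 0 } gives simplest -4105/2048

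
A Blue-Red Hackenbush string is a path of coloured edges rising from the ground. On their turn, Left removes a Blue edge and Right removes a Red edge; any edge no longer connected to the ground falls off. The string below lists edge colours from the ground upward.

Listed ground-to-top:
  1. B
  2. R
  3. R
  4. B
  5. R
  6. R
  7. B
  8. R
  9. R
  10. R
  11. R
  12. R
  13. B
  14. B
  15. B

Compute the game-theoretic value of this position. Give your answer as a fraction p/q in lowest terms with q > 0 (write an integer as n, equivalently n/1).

4623/16384

v(B) = { 0 |  } ⇒ 1
v(BR) = { 0 | 1 } ⇒ 1/2
v(BRR) = { 0 | 1/2, 1 } ⇒ 1/4
v(BRRB) = { 0, 1/4 | 1/2, 1 } ⇒ 3/8
v(BRRBR) = { 0, 1/4 | 3/8, 1/2, 1 } ⇒ 5/16
v(BRRBRR) = { 0, 1/4 | 5/16, 3/8, 1/2, 1 } ⇒ 9/32
v(BRRBRRB) = { 0, 1/4, 9/32 | 5/16, 3/8, 1/2, 1 } ⇒ 19/64
v(BRRBRRBR) = { 0, 1/4, 9/32 | 19/64, 5/16, 3/8, 1/2, 1 } ⇒ 37/128
v(BRRBRRBRR) = { 0, 1/4, 9/32 | 37/128, 19/64, 5/16, 3/8, 1/2, 1 } ⇒ 73/256
v(BRRBRRBRRR) = { 0, 1/4, 9/32 | 73/256, 37/128, 19/64, 5/16, 3/8, 1/2, 1 } ⇒ 145/512
v(BRRBRRBRRRR) = { 0, 1/4, 9/32 | 145/512, 73/256, 37/128, 19/64, 5/16, 3/8, 1/2, 1 } ⇒ 289/1024
v(BRRBRRBRRRRR) = { 0, 1/4, 9/32 | 289/1024, 145/512, 73/256, 37/128, 19/64, 5/16, 3/8, 1/2, 1 } ⇒ 577/2048
v(BRRBRRBRRRRRB) = { 0, 1/4, 9/32, 577/2048 | 289/1024, 145/512, 73/256, 37/128, 19/64, 5/16, 3/8, 1/2, 1 } ⇒ 1155/4096
v(BRRBRRBRRRRRBB) = { 0, 1/4, 9/32, 577/2048, 1155/4096 | 289/1024, 145/512, 73/256, 37/128, 19/64, 5/16, 3/8, 1/2, 1 } ⇒ 2311/8192
v(BRRBRRBRRRRRBBB) = { 0, 1/4, 9/32, 577/2048, 1155/4096, 2311/8192 | 289/1024, 145/512, 73/256, 37/128, 19/64, 5/16, 3/8, 1/2, 1 } ⇒ 4623/16384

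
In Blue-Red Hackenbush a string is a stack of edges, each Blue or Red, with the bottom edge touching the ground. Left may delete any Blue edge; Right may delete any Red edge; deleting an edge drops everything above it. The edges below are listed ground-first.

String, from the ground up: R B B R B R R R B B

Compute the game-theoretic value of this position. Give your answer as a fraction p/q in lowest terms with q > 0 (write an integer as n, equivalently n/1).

R: Left { (no moves) }, Right { 0 } = simplest -1
RB: Left { -1 }, Right { 0 } = simplest -1/2
RBB: Left { -1,-1/2 }, Right { 0 } = simplest -1/4
RBBR: Left { -1,-1/2 }, Right { -1/4,0 } = simplest -3/8
RBBRB: Left { -1,-1/2,-3/8 }, Right { -1/4,0 } = simplest -5/16
RBBRBR: Left { -1,-1/2,-3/8 }, Right { -5/16,-1/4,0 } = simplest -11/32
RBBRBRR: Left { -1,-1/2,-3/8 }, Right { -11/32,-5/16,-1/4,0 } = simplest -23/64
RBBRBRRR: Left { -1,-1/2,-3/8 }, Right { -23/64,-11/32,-5/16,-1/4,0 } = simplest -47/128
RBBRBRRRB: Left { -1,-1/2,-3/8,-47/128 }, Right { -23/64,-11/32,-5/16,-1/4,0 } = simplest -93/256
RBBRBRRRBB: Left { -1,-1/2,-3/8,-47/128,-93/256 }, Right { -23/64,-11/32,-5/16,-1/4,0 } = simplest -185/512

-185/512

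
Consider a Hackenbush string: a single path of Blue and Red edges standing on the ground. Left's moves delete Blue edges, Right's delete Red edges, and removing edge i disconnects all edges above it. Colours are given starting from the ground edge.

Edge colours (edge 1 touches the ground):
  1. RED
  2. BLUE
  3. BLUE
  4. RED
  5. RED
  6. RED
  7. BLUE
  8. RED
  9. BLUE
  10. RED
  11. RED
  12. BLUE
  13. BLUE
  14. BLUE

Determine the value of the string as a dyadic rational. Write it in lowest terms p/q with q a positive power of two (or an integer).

Prefix values for RED BLUE BLUE RED RED RED BLUE RED BLUE RED RED BLUE BLUE BLUE via {L|R} + simplicity:
edge 1 of 14 (RED): { · | 0 } => -1
edge 2 of 14 (BLUE): { -1 | 0 } => -1/2
edge 3 of 14 (BLUE): { -1, -1/2 | 0 } => -1/4
edge 4 of 14 (RED): { -1, -1/2 | -1/4, 0 } => -3/8
edge 5 of 14 (RED): { -1, -1/2 | -3/8, -1/4, 0 } => -7/16
edge 6 of 14 (RED): { -1, -1/2 | -7/16, -3/8, -1/4, 0 } => -15/32
edge 7 of 14 (BLUE): { -1, -1/2, -15/32 | -7/16, -3/8, -1/4, 0 } => -29/64
edge 8 of 14 (RED): { -1, -1/2, -15/32 | -29/64, -7/16, -3/8, -1/4, 0 } => -59/128
edge 9 of 14 (BLUE): { -1, -1/2, -15/32, -59/128 | -29/64, -7/16, -3/8, -1/4, 0 } => -117/256
edge 10 of 14 (RED): { -1, -1/2, -15/32, -59/128 | -117/256, -29/64, -7/16, -3/8, -1/4, 0 } => -235/512
edge 11 of 14 (RED): { -1, -1/2, -15/32, -59/128 | -235/512, -117/256, -29/64, -7/16, -3/8, -1/4, 0 } => -471/1024
edge 12 of 14 (BLUE): { -1, -1/2, -15/32, -59/128, -471/1024 | -235/512, -117/256, -29/64, -7/16, -3/8, -1/4, 0 } => -941/2048
edge 13 of 14 (BLUE): { -1, -1/2, -15/32, -59/128, -471/1024, -941/2048 | -235/512, -117/256, -29/64, -7/16, -3/8, -1/4, 0 } => -1881/4096
edge 14 of 14 (BLUE): { -1, -1/2, -15/32, -59/128, -471/1024, -941/2048, -1881/4096 | -235/512, -117/256, -29/64, -7/16, -3/8, -1/4, 0 } => -3761/8192

-3761/8192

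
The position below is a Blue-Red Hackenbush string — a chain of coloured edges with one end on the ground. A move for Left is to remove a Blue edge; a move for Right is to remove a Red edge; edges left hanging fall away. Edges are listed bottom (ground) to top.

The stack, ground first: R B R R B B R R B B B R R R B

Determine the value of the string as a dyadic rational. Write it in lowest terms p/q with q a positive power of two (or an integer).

-13085/16384

Build value(s[:k]) for k = 1..15, string s = R B R R B B R R B B B R R R B.
step 1: add R to get R; options L={ — } R={ 0 } = -1
step 2: add B to get RB; options L={ -1 } R={ 0 } = -1/2
step 3: add R to get RBR; options L={ -1 } R={ -1/2, 0 } = -3/4
step 4: add R to get RBRR; options L={ -1 } R={ -3/4, -1/2, 0 } = -7/8
step 5: add B to get RBRRB; options L={ -1, -7/8 } R={ -3/4, -1/2, 0 } = -13/16
step 6: add B to get RBRRBB; options L={ -1, -7/8, -13/16 } R={ -3/4, -1/2, 0 } = -25/32
step 7: add R to get RBRRBBR; options L={ -1, -7/8, -13/16 } R={ -25/32, -3/4, -1/2, 0 } = -51/64
step 8: add R to get RBRRBBRR; options L={ -1, -7/8, -13/16 } R={ -51/64, -25/32, -3/4, -1/2, 0 } = -103/128
step 9: add B to get RBRRBBRRB; options L={ -1, -7/8, -13/16, -103/128 } R={ -51/64, -25/32, -3/4, -1/2, 0 } = -205/256
step 10: add B to get RBRRBBRRBB; options L={ -1, -7/8, -13/16, -103/128, -205/256 } R={ -51/64, -25/32, -3/4, -1/2, 0 } = -409/512
step 11: add B to get RBRRBBRRBBB; options L={ -1, -7/8, -13/16, -103/128, -205/256, -409/512 } R={ -51/64, -25/32, -3/4, -1/2, 0 } = -817/1024
step 12: add R to get RBRRBBRRBBBR; options L={ -1, -7/8, -13/16, -103/128, -205/256, -409/512 } R={ -817/1024, -51/64, -25/32, -3/4, -1/2, 0 } = -1635/2048
step 13: add R to get RBRRBBRRBBBRR; options L={ -1, -7/8, -13/16, -103/128, -205/256, -409/512 } R={ -1635/2048, -817/1024, -51/64, -25/32, -3/4, -1/2, 0 } = -3271/4096
step 14: add R to get RBRRBBRRBBBRRR; options L={ -1, -7/8, -13/16, -103/128, -205/256, -409/512 } R={ -3271/4096, -1635/2048, -817/1024, -51/64, -25/32, -3/4, -1/2, 0 } = -6543/8192
step 15: add B to get RBRRBBRRBBBRRRB; options L={ -1, -7/8, -13/16, -103/128, -205/256, -409/512, -6543/8192 } R={ -3271/4096, -1635/2048, -817/1024, -51/64, -25/32, -3/4, -1/2, 0 } = -13085/16384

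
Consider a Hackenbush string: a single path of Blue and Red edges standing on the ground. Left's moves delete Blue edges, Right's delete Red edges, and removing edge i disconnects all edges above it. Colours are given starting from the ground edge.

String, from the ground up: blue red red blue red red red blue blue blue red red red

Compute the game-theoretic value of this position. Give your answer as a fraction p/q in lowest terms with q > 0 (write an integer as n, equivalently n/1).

Recurse on prefixes of the 13-edge string blue red red blue red red red blue blue blue red red red:
edge 1 of 13 (blue): { 0 | none } -> 1
edge 2 of 13 (red): { 0 | 1 } -> 1/2
edge 3 of 13 (red): { 0 | 1/2; 1 } -> 1/4
edge 4 of 13 (blue): { 0; 1/4 | 1/2; 1 } -> 3/8
edge 5 of 13 (red): { 0; 1/4 | 3/8; 1/2; 1 } -> 5/16
edge 6 of 13 (red): { 0; 1/4 | 5/16; 3/8; 1/2; 1 } -> 9/32
edge 7 of 13 (red): { 0; 1/4 | 9/32; 5/16; 3/8; 1/2; 1 } -> 17/64
edge 8 of 13 (blue): { 0; 1/4; 17/64 | 9/32; 5/16; 3/8; 1/2; 1 } -> 35/128
edge 9 of 13 (blue): { 0; 1/4; 17/64; 35/128 | 9/32; 5/16; 3/8; 1/2; 1 } -> 71/256
edge 10 of 13 (blue): { 0; 1/4; 17/64; 35/128; 71/256 | 9/32; 5/16; 3/8; 1/2; 1 } -> 143/512
edge 11 of 13 (red): { 0; 1/4; 17/64; 35/128; 71/256 | 143/512; 9/32; 5/16; 3/8; 1/2; 1 } -> 285/1024
edge 12 of 13 (red): { 0; 1/4; 17/64; 35/128; 71/256 | 285/1024; 143/512; 9/32; 5/16; 3/8; 1/2; 1 } -> 569/2048
edge 13 of 13 (red): { 0; 1/4; 17/64; 35/128; 71/256 | 569/2048; 285/1024; 143/512; 9/32; 5/16; 3/8; 1/2; 1 } -> 1137/4096

1137/4096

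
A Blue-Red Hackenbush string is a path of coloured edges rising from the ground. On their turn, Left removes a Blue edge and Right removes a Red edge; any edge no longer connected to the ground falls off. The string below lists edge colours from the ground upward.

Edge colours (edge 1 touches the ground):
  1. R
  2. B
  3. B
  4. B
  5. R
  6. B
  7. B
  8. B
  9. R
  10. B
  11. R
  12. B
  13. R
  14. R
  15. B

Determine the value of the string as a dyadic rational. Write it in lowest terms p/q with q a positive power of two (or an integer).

-2221/16384

Build val(s[:k]) for k = 1..15, string s = R B B B R B B B R B R B R R B.
1 of 15 · R · max L −∞ · min R 0 -> -1
2 of 15 · RB · max L -1 · min R 0 -> -1/2
3 of 15 · RBB · max L -1/2 · min R 0 -> -1/4
4 of 15 · RBBB · max L -1/4 · min R 0 -> -1/8
5 of 15 · RBBBR · max L -1/4 · min R -1/8 -> -3/16
6 of 15 · RBBBRB · max L -3/16 · min R -1/8 -> -5/32
7 of 15 · RBBBRBB · max L -5/32 · min R -1/8 -> -9/64
8 of 15 · RBBBRBBB · max L -9/64 · min R -1/8 -> -17/128
9 of 15 · RBBBRBBBR · max L -9/64 · min R -17/128 -> -35/256
10 of 15 · RBBBRBBBRB · max L -35/256 · min R -17/128 -> -69/512
11 of 15 · RBBBRBBBRBR · max L -35/256 · min R -69/512 -> -139/1024
12 of 15 · RBBBRBBBRBRB · max L -139/1024 · min R -69/512 -> -277/2048
13 of 15 · RBBBRBBBRBRBR · max L -139/1024 · min R -277/2048 -> -555/4096
14 of 15 · RBBBRBBBRBRBRR · max L -139/1024 · min R -555/4096 -> -1111/8192
15 of 15 · RBBBRBBBRBRBRRB · max L -1111/8192 · min R -555/4096 -> -2221/16384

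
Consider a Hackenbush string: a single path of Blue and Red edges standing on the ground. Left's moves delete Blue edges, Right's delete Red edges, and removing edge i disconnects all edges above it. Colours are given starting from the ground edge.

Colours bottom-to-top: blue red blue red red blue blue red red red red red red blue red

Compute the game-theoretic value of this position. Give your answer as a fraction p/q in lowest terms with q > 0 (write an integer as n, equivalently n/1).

9733/16384

Recurse on prefixes of the 15-edge string blue red blue red red blue blue red red red red red red blue red:
v(b) = { 0 | ∅ } → 1
v(br) = { 0 | 1 } → 1/2
v(brb) = { 0, 1/2 | 1 } → 3/4
v(brbr) = { 0, 1/2 | 3/4, 1 } → 5/8
v(brbrr) = { 0, 1/2 | 5/8, 3/4, 1 } → 9/16
v(brbrrb) = { 0, 1/2, 9/16 | 5/8, 3/4, 1 } → 19/32
v(brbrrbb) = { 0, 1/2, 9/16, 19/32 | 5/8, 3/4, 1 } → 39/64
v(brbrrbbr) = { 0, 1/2, 9/16, 19/32 | 39/64, 5/8, 3/4, 1 } → 77/128
v(brbrrbbrr) = { 0, 1/2, 9/16, 19/32 | 77/128, 39/64, 5/8, 3/4, 1 } → 153/256
v(brbrrbbrrr) = { 0, 1/2, 9/16, 19/32 | 153/256, 77/128, 39/64, 5/8, 3/4, 1 } → 305/512
v(brbrrbbrrrr) = { 0, 1/2, 9/16, 19/32 | 305/512, 153/256, 77/128, 39/64, 5/8, 3/4, 1 } → 609/1024
v(brbrrbbrrrrr) = { 0, 1/2, 9/16, 19/32 | 609/1024, 305/512, 153/256, 77/128, 39/64, 5/8, 3/4, 1 } → 1217/2048
v(brbrrbbrrrrrr) = { 0, 1/2, 9/16, 19/32 | 1217/2048, 609/1024, 305/512, 153/256, 77/128, 39/64, 5/8, 3/4, 1 } → 2433/4096
v(brbrrbbrrrrrrb) = { 0, 1/2, 9/16, 19/32, 2433/4096 | 1217/2048, 609/1024, 305/512, 153/256, 77/128, 39/64, 5/8, 3/4, 1 } → 4867/8192
v(brbrrbbrrrrrrbr) = { 0, 1/2, 9/16, 19/32, 2433/4096 | 4867/8192, 1217/2048, 609/1024, 305/512, 153/256, 77/128, 39/64, 5/8, 3/4, 1 } → 9733/16384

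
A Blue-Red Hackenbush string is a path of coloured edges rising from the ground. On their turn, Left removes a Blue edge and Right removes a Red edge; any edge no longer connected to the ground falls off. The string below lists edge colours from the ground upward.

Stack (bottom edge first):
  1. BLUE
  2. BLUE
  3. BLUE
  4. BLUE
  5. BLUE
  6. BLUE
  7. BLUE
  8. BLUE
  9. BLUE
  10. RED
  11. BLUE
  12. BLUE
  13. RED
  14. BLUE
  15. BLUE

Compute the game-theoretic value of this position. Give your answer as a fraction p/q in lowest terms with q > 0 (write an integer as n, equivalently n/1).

567/64

Build v(s[:k]) for k = 1..15, string s = BLUE BLUE BLUE BLUE BLUE BLUE BLUE BLUE BLUE RED BLUE BLUE RED BLUE BLUE.
edge 1 of 15 (BLUE): { 0 | none } ⇒ 1
edge 2 of 15 (BLUE): { 0; 1 | none } ⇒ 2
edge 3 of 15 (BLUE): { 0; 1; 2 | none } ⇒ 3
edge 4 of 15 (BLUE): { 0; 1; 2; 3 | none } ⇒ 4
edge 5 of 15 (BLUE): { 0; 1; 2; 3; 4 | none } ⇒ 5
edge 6 of 15 (BLUE): { 0; 1; 2; 3; 4; 5 | none } ⇒ 6
edge 7 of 15 (BLUE): { 0; 1; 2; 3; 4; 5; 6 | none } ⇒ 7
edge 8 of 15 (BLUE): { 0; 1; 2; 3; 4; 5; 6; 7 | none } ⇒ 8
edge 9 of 15 (BLUE): { 0; 1; 2; 3; 4; 5; 6; 7; 8 | none } ⇒ 9
edge 10 of 15 (RED): { 0; 1; 2; 3; 4; 5; 6; 7; 8 | 9 } ⇒ 17/2
edge 11 of 15 (BLUE): { 0; 1; 2; 3; 4; 5; 6; 7; 8; 17/2 | 9 } ⇒ 35/4
edge 12 of 15 (BLUE): { 0; 1; 2; 3; 4; 5; 6; 7; 8; 17/2; 35/4 | 9 } ⇒ 71/8
edge 13 of 15 (RED): { 0; 1; 2; 3; 4; 5; 6; 7; 8; 17/2; 35/4 | 71/8; 9 } ⇒ 141/16
edge 14 of 15 (BLUE): { 0; 1; 2; 3; 4; 5; 6; 7; 8; 17/2; 35/4; 141/16 | 71/8; 9 } ⇒ 283/32
edge 15 of 15 (BLUE): { 0; 1; 2; 3; 4; 5; 6; 7; 8; 17/2; 35/4; 141/16; 283/32 | 71/8; 9 } ⇒ 567/64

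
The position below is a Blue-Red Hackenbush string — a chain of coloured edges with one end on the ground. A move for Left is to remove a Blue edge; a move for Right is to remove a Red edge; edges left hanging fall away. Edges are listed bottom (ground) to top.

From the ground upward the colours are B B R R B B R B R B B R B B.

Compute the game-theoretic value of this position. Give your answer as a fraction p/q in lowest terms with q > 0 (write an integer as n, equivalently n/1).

B: Left { 0 }, Right { ∅ } gives simplest 1
BB: Left { 0, 1 }, Right { ∅ } gives simplest 2
BBR: Left { 0, 1 }, Right { 2 } gives simplest 3/2
BBRR: Left { 0, 1 }, Right { 3/2, 2 } gives simplest 5/4
BBRRB: Left { 0, 1, 5/4 }, Right { 3/2, 2 } gives simplest 11/8
BBRRBB: Left { 0, 1, 5/4, 11/8 }, Right { 3/2, 2 } gives simplest 23/16
BBRRBBR: Left { 0, 1, 5/4, 11/8 }, Right { 23/16, 3/2, 2 } gives simplest 45/32
BBRRBBRB: Left { 0, 1, 5/4, 11/8, 45/32 }, Right { 23/16, 3/2, 2 } gives simplest 91/64
BBRRBBRBR: Left { 0, 1, 5/4, 11/8, 45/32 }, Right { 91/64, 23/16, 3/2, 2 } gives simplest 181/128
BBRRBBRBRB: Left { 0, 1, 5/4, 11/8, 45/32, 181/128 }, Right { 91/64, 23/16, 3/2, 2 } gives simplest 363/256
BBRRBBRBRBB: Left { 0, 1, 5/4, 11/8, 45/32, 181/128, 363/256 }, Right { 91/64, 23/16, 3/2, 2 } gives simplest 727/512
BBRRBBRBRBBR: Left { 0, 1, 5/4, 11/8, 45/32, 181/128, 363/256 }, Right { 727/512, 91/64, 23/16, 3/2, 2 } gives simplest 1453/1024
BBRRBBRBRBBRB: Left { 0, 1, 5/4, 11/8, 45/32, 181/128, 363/256, 1453/1024 }, Right { 727/512, 91/64, 23/16, 3/2, 2 } gives simplest 2907/2048
BBRRBBRBRBBRBB: Left { 0, 1, 5/4, 11/8, 45/32, 181/128, 363/256, 1453/1024, 2907/2048 }, Right { 727/512, 91/64, 23/16, 3/2, 2 } gives simplest 5815/4096

5815/4096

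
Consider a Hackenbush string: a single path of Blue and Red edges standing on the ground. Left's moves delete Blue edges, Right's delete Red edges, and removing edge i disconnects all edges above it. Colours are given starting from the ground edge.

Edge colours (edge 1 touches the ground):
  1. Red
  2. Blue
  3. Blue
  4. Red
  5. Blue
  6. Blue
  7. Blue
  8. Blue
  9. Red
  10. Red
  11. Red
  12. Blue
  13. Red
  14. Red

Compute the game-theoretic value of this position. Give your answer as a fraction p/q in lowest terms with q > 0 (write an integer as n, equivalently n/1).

Recurse on prefixes of the 14-edge string Red Blue Blue Red Blue Blue Blue Blue Red Red Red Blue Red Red:
edge 1 of 14 (Red): { · | 0 } ⇒ -1
edge 2 of 14 (Blue): { -1 | 0 } ⇒ -1/2
edge 3 of 14 (Blue): { -1; -1/2 | 0 } ⇒ -1/4
edge 4 of 14 (Red): { -1; -1/2 | -1/4; 0 } ⇒ -3/8
edge 5 of 14 (Blue): { -1; -1/2; -3/8 | -1/4; 0 } ⇒ -5/16
edge 6 of 14 (Blue): { -1; -1/2; -3/8; -5/16 | -1/4; 0 } ⇒ -9/32
edge 7 of 14 (Blue): { -1; -1/2; -3/8; -5/16; -9/32 | -1/4; 0 } ⇒ -17/64
edge 8 of 14 (Blue): { -1; -1/2; -3/8; -5/16; -9/32; -17/64 | -1/4; 0 } ⇒ -33/128
edge 9 of 14 (Red): { -1; -1/2; -3/8; -5/16; -9/32; -17/64 | -33/128; -1/4; 0 } ⇒ -67/256
edge 10 of 14 (Red): { -1; -1/2; -3/8; -5/16; -9/32; -17/64 | -67/256; -33/128; -1/4; 0 } ⇒ -135/512
edge 11 of 14 (Red): { -1; -1/2; -3/8; -5/16; -9/32; -17/64 | -135/512; -67/256; -33/128; -1/4; 0 } ⇒ -271/1024
edge 12 of 14 (Blue): { -1; -1/2; -3/8; -5/16; -9/32; -17/64; -271/1024 | -135/512; -67/256; -33/128; -1/4; 0 } ⇒ -541/2048
edge 13 of 14 (Red): { -1; -1/2; -3/8; -5/16; -9/32; -17/64; -271/1024 | -541/2048; -135/512; -67/256; -33/128; -1/4; 0 } ⇒ -1083/4096
edge 14 of 14 (Red): { -1; -1/2; -3/8; -5/16; -9/32; -17/64; -271/1024 | -1083/4096; -541/2048; -135/512; -67/256; -33/128; -1/4; 0 } ⇒ -2167/8192

-2167/8192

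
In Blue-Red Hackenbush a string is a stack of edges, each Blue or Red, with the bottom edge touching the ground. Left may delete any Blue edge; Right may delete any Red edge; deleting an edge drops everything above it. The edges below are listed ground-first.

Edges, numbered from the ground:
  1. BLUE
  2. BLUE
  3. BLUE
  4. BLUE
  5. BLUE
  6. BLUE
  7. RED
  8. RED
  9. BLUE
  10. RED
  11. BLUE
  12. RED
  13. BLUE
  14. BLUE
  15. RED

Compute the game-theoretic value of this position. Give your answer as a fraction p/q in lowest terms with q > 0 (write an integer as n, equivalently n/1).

2733/512

G_1 [B]  L=[0]  R=[∅]  -> 1
G_2 [BB]  L=[0; 1]  R=[∅]  -> 2
G_3 [BBB]  L=[0; 1; 2]  R=[∅]  -> 3
G_4 [BBBB]  L=[0; 1; 2; 3]  R=[∅]  -> 4
G_5 [BBBBB]  L=[0; 1; 2; 3; 4]  R=[∅]  -> 5
G_6 [BBBBBB]  L=[0; 1; 2; 3; 4; 5]  R=[∅]  -> 6
G_7 [BBBBBBR]  L=[0; 1; 2; 3; 4; 5]  R=[6]  -> 11/2
G_8 [BBBBBBRR]  L=[0; 1; 2; 3; 4; 5]  R=[11/2; 6]  -> 21/4
G_9 [BBBBBBRRB]  L=[0; 1; 2; 3; 4; 5; 21/4]  R=[11/2; 6]  -> 43/8
G_10 [BBBBBBRRBR]  L=[0; 1; 2; 3; 4; 5; 21/4]  R=[43/8; 11/2; 6]  -> 85/16
G_11 [BBBBBBRRBRB]  L=[0; 1; 2; 3; 4; 5; 21/4; 85/16]  R=[43/8; 11/2; 6]  -> 171/32
G_12 [BBBBBBRRBRBR]  L=[0; 1; 2; 3; 4; 5; 21/4; 85/16]  R=[171/32; 43/8; 11/2; 6]  -> 341/64
G_13 [BBBBBBRRBRBRB]  L=[0; 1; 2; 3; 4; 5; 21/4; 85/16; 341/64]  R=[171/32; 43/8; 11/2; 6]  -> 683/128
G_14 [BBBBBBRRBRBRBB]  L=[0; 1; 2; 3; 4; 5; 21/4; 85/16; 341/64; 683/128]  R=[171/32; 43/8; 11/2; 6]  -> 1367/256
G_15 [BBBBBBRRBRBRBBR]  L=[0; 1; 2; 3; 4; 5; 21/4; 85/16; 341/64; 683/128]  R=[1367/256; 171/32; 43/8; 11/2; 6]  -> 2733/512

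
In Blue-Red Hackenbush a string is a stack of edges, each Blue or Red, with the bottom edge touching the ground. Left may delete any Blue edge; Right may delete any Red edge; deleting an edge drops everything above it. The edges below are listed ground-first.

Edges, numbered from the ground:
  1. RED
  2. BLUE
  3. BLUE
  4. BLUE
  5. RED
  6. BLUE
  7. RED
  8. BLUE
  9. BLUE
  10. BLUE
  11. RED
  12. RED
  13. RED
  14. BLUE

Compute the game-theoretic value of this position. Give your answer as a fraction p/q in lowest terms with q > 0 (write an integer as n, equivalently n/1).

-1309/8192

Build G(s[:k]) for k = 1..14, string s = RED BLUE BLUE BLUE RED BLUE RED BLUE BLUE BLUE RED RED RED BLUE.
step 1: add RED to get R; options L={ ∅ } R={ 0 } → -1
step 2: add BLUE to get RB; options L={ -1 } R={ 0 } → -1/2
step 3: add BLUE to get RBB; options L={ -1,-1/2 } R={ 0 } → -1/4
step 4: add BLUE to get RBBB; options L={ -1,-1/2,-1/4 } R={ 0 } → -1/8
step 5: add RED to get RBBBR; options L={ -1,-1/2,-1/4 } R={ -1/8,0 } → -3/16
step 6: add BLUE to get RBBBRB; options L={ -1,-1/2,-1/4,-3/16 } R={ -1/8,0 } → -5/32
step 7: add RED to get RBBBRBR; options L={ -1,-1/2,-1/4,-3/16 } R={ -5/32,-1/8,0 } → -11/64
step 8: add BLUE to get RBBBRBRB; options L={ -1,-1/2,-1/4,-3/16,-11/64 } R={ -5/32,-1/8,0 } → -21/128
step 9: add BLUE to get RBBBRBRBB; options L={ -1,-1/2,-1/4,-3/16,-11/64,-21/128 } R={ -5/32,-1/8,0 } → -41/256
step 10: add BLUE to get RBBBRBRBBB; options L={ -1,-1/2,-1/4,-3/16,-11/64,-21/128,-41/256 } R={ -5/32,-1/8,0 } → -81/512
step 11: add RED to get RBBBRBRBBBR; options L={ -1,-1/2,-1/4,-3/16,-11/64,-21/128,-41/256 } R={ -81/512,-5/32,-1/8,0 } → -163/1024
step 12: add RED to get RBBBRBRBBBRR; options L={ -1,-1/2,-1/4,-3/16,-11/64,-21/128,-41/256 } R={ -163/1024,-81/512,-5/32,-1/8,0 } → -327/2048
step 13: add RED to get RBBBRBRBBBRRR; options L={ -1,-1/2,-1/4,-3/16,-11/64,-21/128,-41/256 } R={ -327/2048,-163/1024,-81/512,-5/32,-1/8,0 } → -655/4096
step 14: add BLUE to get RBBBRBRBBBRRRB; options L={ -1,-1/2,-1/4,-3/16,-11/64,-21/128,-41/256,-655/4096 } R={ -327/2048,-163/1024,-81/512,-5/32,-1/8,0 } → -1309/8192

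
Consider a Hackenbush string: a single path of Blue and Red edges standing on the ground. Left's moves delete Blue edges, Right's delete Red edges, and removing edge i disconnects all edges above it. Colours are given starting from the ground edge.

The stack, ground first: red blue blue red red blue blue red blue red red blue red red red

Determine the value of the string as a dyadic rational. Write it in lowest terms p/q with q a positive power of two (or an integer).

-6511/16384

1 of 15 · r · max L −∞ · min R 0 so -1
2 of 15 · rb · max L -1 · min R 0 so -1/2
3 of 15 · rbb · max L -1/2 · min R 0 so -1/4
4 of 15 · rbbr · max L -1/2 · min R -1/4 so -3/8
5 of 15 · rbbrr · max L -1/2 · min R -3/8 so -7/16
6 of 15 · rbbrrb · max L -7/16 · min R -3/8 so -13/32
7 of 15 · rbbrrbb · max L -13/32 · min R -3/8 so -25/64
8 of 15 · rbbrrbbr · max L -13/32 · min R -25/64 so -51/128
9 of 15 · rbbrrbbrb · max L -51/128 · min R -25/64 so -101/256
10 of 15 · rbbrrbbrbr · max L -51/128 · min R -101/256 so -203/512
11 of 15 · rbbrrbbrbrr · max L -51/128 · min R -203/512 so -407/1024
12 of 15 · rbbrrbbrbrrb · max L -407/1024 · min R -203/512 so -813/2048
13 of 15 · rbbrrbbrbrrbr · max L -407/1024 · min R -813/2048 so -1627/4096
14 of 15 · rbbrrbbrbrrbrr · max L -407/1024 · min R -1627/4096 so -3255/8192
15 of 15 · rbbrrbbrbrrbrrr · max L -407/1024 · min R -3255/8192 so -6511/16384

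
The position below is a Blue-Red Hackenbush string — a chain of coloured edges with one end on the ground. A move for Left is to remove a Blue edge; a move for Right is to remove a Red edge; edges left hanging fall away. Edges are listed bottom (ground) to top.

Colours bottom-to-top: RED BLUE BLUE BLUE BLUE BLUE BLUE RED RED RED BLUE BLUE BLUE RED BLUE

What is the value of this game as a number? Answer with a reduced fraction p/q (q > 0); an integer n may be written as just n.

-453/16384

value(R) = { ∅ | 0 } so -1
value(RB) = { -1 | 0 } so -1/2
value(RBB) = { -1 -1/2 | 0 } so -1/4
value(RBBB) = { -1 -1/2 -1/4 | 0 } so -1/8
value(RBBBB) = { -1 -1/2 -1/4 -1/8 | 0 } so -1/16
value(RBBBBB) = { -1 -1/2 -1/4 -1/8 -1/16 | 0 } so -1/32
value(RBBBBBB) = { -1 -1/2 -1/4 -1/8 -1/16 -1/32 | 0 } so -1/64
value(RBBBBBBR) = { -1 -1/2 -1/4 -1/8 -1/16 -1/32 | -1/64 0 } so -3/128
value(RBBBBBBRR) = { -1 -1/2 -1/4 -1/8 -1/16 -1/32 | -3/128 -1/64 0 } so -7/256
value(RBBBBBBRRR) = { -1 -1/2 -1/4 -1/8 -1/16 -1/32 | -7/256 -3/128 -1/64 0 } so -15/512
value(RBBBBBBRRRB) = { -1 -1/2 -1/4 -1/8 -1/16 -1/32 -15/512 | -7/256 -3/128 -1/64 0 } so -29/1024
value(RBBBBBBRRRBB) = { -1 -1/2 -1/4 -1/8 -1/16 -1/32 -15/512 -29/1024 | -7/256 -3/128 -1/64 0 } so -57/2048
value(RBBBBBBRRRBBB) = { -1 -1/2 -1/4 -1/8 -1/16 -1/32 -15/512 -29/1024 -57/2048 | -7/256 -3/128 -1/64 0 } so -113/4096
value(RBBBBBBRRRBBBR) = { -1 -1/2 -1/4 -1/8 -1/16 -1/32 -15/512 -29/1024 -57/2048 | -113/4096 -7/256 -3/128 -1/64 0 } so -227/8192
value(RBBBBBBRRRBBBRB) = { -1 -1/2 -1/4 -1/8 -1/16 -1/32 -15/512 -29/1024 -57/2048 -227/8192 | -113/4096 -7/256 -3/128 -1/64 0 } so -453/16384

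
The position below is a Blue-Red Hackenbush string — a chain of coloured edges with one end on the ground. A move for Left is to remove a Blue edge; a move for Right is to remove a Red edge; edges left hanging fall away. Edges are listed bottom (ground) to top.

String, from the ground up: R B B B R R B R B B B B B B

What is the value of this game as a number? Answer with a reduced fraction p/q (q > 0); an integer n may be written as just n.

-1665/8192

Recurse on prefixes of the 14-edge string R B B B R R B R B B B B B B:
R: Left { · }, Right { 0 } gives simplest -1
RB: Left { -1 }, Right { 0 } gives simplest -1/2
RBB: Left { -1; -1/2 }, Right { 0 } gives simplest -1/4
RBBB: Left { -1; -1/2; -1/4 }, Right { 0 } gives simplest -1/8
RBBBR: Left { -1; -1/2; -1/4 }, Right { -1/8; 0 } gives simplest -3/16
RBBBRR: Left { -1; -1/2; -1/4 }, Right { -3/16; -1/8; 0 } gives simplest -7/32
RBBBRRB: Left { -1; -1/2; -1/4; -7/32 }, Right { -3/16; -1/8; 0 } gives simplest -13/64
RBBBRRBR: Left { -1; -1/2; -1/4; -7/32 }, Right { -13/64; -3/16; -1/8; 0 } gives simplest -27/128
RBBBRRBRB: Left { -1; -1/2; -1/4; -7/32; -27/128 }, Right { -13/64; -3/16; -1/8; 0 } gives simplest -53/256
RBBBRRBRBB: Left { -1; -1/2; -1/4; -7/32; -27/128; -53/256 }, Right { -13/64; -3/16; -1/8; 0 } gives simplest -105/512
RBBBRRBRBBB: Left { -1; -1/2; -1/4; -7/32; -27/128; -53/256; -105/512 }, Right { -13/64; -3/16; -1/8; 0 } gives simplest -209/1024
RBBBRRBRBBBB: Left { -1; -1/2; -1/4; -7/32; -27/128; -53/256; -105/512; -209/1024 }, Right { -13/64; -3/16; -1/8; 0 } gives simplest -417/2048
RBBBRRBRBBBBB: Left { -1; -1/2; -1/4; -7/32; -27/128; -53/256; -105/512; -209/1024; -417/2048 }, Right { -13/64; -3/16; -1/8; 0 } gives simplest -833/4096
RBBBRRBRBBBBBB: Left { -1; -1/2; -1/4; -7/32; -27/128; -53/256; -105/512; -209/1024; -417/2048; -833/4096 }, Right { -13/64; -3/16; -1/8; 0 } gives simplest -1665/8192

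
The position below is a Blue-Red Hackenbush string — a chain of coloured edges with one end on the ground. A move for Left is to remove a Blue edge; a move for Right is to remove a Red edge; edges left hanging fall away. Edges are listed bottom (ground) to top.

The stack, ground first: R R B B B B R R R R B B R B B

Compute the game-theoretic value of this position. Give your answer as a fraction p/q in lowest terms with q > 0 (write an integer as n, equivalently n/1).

edge 1 of 15 (R): { · | 0 } — -1
edge 2 of 15 (R): { · | -1; 0 } — -2
edge 3 of 15 (B): { -2 | -1; 0 } — -3/2
edge 4 of 15 (B): { -2; -3/2 | -1; 0 } — -5/4
edge 5 of 15 (B): { -2; -3/2; -5/4 | -1; 0 } — -9/8
edge 6 of 15 (B): { -2; -3/2; -5/4; -9/8 | -1; 0 } — -17/16
edge 7 of 15 (R): { -2; -3/2; -5/4; -9/8 | -17/16; -1; 0 } — -35/32
edge 8 of 15 (R): { -2; -3/2; -5/4; -9/8 | -35/32; -17/16; -1; 0 } — -71/64
edge 9 of 15 (R): { -2; -3/2; -5/4; -9/8 | -71/64; -35/32; -17/16; -1; 0 } — -143/128
edge 10 of 15 (R): { -2; -3/2; -5/4; -9/8 | -143/128; -71/64; -35/32; -17/16; -1; 0 } — -287/256
edge 11 of 15 (B): { -2; -3/2; -5/4; -9/8; -287/256 | -143/128; -71/64; -35/32; -17/16; -1; 0 } — -573/512
edge 12 of 15 (B): { -2; -3/2; -5/4; -9/8; -287/256; -573/512 | -143/128; -71/64; -35/32; -17/16; -1; 0 } — -1145/1024
edge 13 of 15 (R): { -2; -3/2; -5/4; -9/8; -287/256; -573/512 | -1145/1024; -143/128; -71/64; -35/32; -17/16; -1; 0 } — -2291/2048
edge 14 of 15 (B): { -2; -3/2; -5/4; -9/8; -287/256; -573/512; -2291/2048 | -1145/1024; -143/128; -71/64; -35/32; -17/16; -1; 0 } — -4581/4096
edge 15 of 15 (B): { -2; -3/2; -5/4; -9/8; -287/256; -573/512; -2291/2048; -4581/4096 | -1145/1024; -143/128; -71/64; -35/32; -17/16; -1; 0 } — -9161/8192

-9161/8192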